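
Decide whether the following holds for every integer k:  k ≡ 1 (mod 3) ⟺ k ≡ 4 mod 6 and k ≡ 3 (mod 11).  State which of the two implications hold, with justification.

The forward direction fails; the converse holds.

Forward direction. This fails: k = 1 gives 1 ≡ 1 (mod 3) but 1 ≡ 1 (mod 6), so the conjunction on the right does not hold.

Converse. If k ≡ 4 (mod 6) and k ≡ 3 (mod 11), then by the Chinese remainder theorem k ≡ 58 (mod 66). Since 58 ≡ 1 (mod 3) and 3 ∣ 66, we get k ≡ 1 (mod 3).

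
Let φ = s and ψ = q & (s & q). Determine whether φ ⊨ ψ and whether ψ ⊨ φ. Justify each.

Converse. Assume the antecedent. If s is true, s reduces to true regardless of the other variables. If s is false, the antecedent cannot hold. Either way s holds.

Forward direction. This fails. Under s = T, q = F, the left side is true but the right side is false.

The forward direction fails; the converse holds.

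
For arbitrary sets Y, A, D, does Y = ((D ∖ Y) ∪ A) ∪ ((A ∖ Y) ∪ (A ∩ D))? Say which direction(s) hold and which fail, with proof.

Forward inclusion. This inclusion fails. Take Y = {1}, A = ∅, D = ∅; then 1 ∈ Y but 1 ∉ ((D ∖ Y) ∪ A) ∪ ((A ∖ Y) ∪ (A ∩ D)).

Reverse inclusion. This inclusion fails. Take Y = ∅, A = {1}, D = ∅; then 1 ∈ ((D ∖ Y) ∪ A) ∪ ((A ∖ Y) ∪ (A ∩ D)) but 1 ∉ Y.

Neither inclusion holds.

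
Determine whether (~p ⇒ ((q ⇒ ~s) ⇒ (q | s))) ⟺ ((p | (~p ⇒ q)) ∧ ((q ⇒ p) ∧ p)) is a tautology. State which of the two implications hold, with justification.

Not equivalent: only (⇐) holds.

(⟹) This fails. Under p = F, s = T, q = F, the left side is true but the right side is false.

(⟸) Assume the antecedent. If p is true, ~p ⇒ ((q ⇒ ~s) ⇒ (q | s)) reduces to true regardless of the other variables. If p is false, the antecedent cannot hold. Either way ~p ⇒ ((q ⇒ ~s) ⇒ (q | s)) holds.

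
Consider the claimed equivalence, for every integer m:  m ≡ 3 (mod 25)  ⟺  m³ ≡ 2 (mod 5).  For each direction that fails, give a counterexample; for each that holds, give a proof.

(←) This fails: take m = 8. Then 8³ = 512 ≡ 2 (mod 5), yet 8 ≡ 8 (mod 25), not 3.

(→) Suppose m ≡ 3 (mod 25). Then m³ ≡ 3³ = 27 (mod 25), and since 5 ∣ 25, also m³ ≡ 2 (mod 5).

The forward direction holds; the converse fails.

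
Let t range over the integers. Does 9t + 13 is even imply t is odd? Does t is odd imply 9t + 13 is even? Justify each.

(→) Suppose 9t + 13 is even. Since 9 is odd, 9t and t have the same parity, so 9t + 13 ≡ t + 13 (mod 2). As 13 is odd, 9t + 13 is even exactly when t is odd. Thus t is odd.

(←) Conversely, suppose t is odd; write t = 2j + 1. Then 9t + 13 = 9·(2j + 1) + 13 = 2·9j + 22, which is even.

Equivalent; both directions hold.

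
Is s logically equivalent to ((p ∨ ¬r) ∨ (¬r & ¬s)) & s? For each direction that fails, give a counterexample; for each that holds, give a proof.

Only the converse holds.

(←) Assume the antecedent. If s is true, s reduces to true regardless of the other variables. If s is false, the antecedent cannot hold. Either way s holds.

(→) This fails. Under s = T, r = T, p = F, the left side is true but the right side is false.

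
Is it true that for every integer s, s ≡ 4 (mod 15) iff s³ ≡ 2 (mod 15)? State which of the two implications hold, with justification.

Both directions fail.

Forward direction. This fails: take s = 4. Then 4 ≡ 4 (mod 15), but 4³ = 64 ≡ 4 (mod 15), not 2.

Converse. This fails: take s = 8. Then 8³ = 512 ≡ 2 (mod 15), yet 8 ≡ 8 (mod 15), not 4.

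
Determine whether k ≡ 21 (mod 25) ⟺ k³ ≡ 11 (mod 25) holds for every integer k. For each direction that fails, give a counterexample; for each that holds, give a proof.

(⟹) Suppose k ≡ 21 (mod 25). Write k = 25j + 21. Then (25j + 21)³ = 15625j³ + 39375j² + 33075j + 9261 = 25(625j³ + 1575j² + 1323j + 370) + 11, so k³ ≡ 11 (mod 25).

(⟸) Conversely, suppose k³ ≡ 11 (mod 25). The only residue r in {0, …, 24} with r³ ≡ 11 (mod 25) is r = 21, so k ≡ 21 (mod 25).

Both directions hold; the statement is true.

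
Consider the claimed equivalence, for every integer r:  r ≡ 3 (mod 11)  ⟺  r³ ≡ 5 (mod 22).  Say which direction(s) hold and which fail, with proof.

(⇒) fails; (⇐) holds.

[⇐] The residues r modulo 22 with r³ ≡ 5 (mod 22) are exactly {3}, and each is ≡ 3 (mod 11).

[⇒] This fails: take r = 14. Then 14 ≡ 3 (mod 11), but 14³ = 2744 ≡ 16 (mod 22), not 5.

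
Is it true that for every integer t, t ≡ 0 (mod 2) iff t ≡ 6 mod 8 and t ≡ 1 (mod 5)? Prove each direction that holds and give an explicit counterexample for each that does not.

(⇒) fails; (⇐) holds.

[⇒] This fails: t = 0 gives 0 ≡ 0 (mod 2) but 0 ≡ 0 (mod 8), so the conjunction on the right does not hold.

[⇐] Conversely, if t ≡ 6 (mod 8) and t ≡ 1 (mod 5), then by the Chinese remainder theorem t ≡ 6 (mod 40). Since 6 ≡ 0 (mod 2) and 2 ∣ 40, we get t ≡ 0 (mod 2).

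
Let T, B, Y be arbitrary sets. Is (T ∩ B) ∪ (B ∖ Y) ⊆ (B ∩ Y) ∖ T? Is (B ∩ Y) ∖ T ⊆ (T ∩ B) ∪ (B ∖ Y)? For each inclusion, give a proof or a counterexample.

(⊆) fails and (⊇) fails.

(⊆) This inclusion fails. Take T = ∅, B = {1}, Y = ∅; then 1 ∈ (T ∩ B) ∪ (B ∖ Y) but 1 ∉ (B ∩ Y) ∖ T.

(⊇) This inclusion fails. Take T = ∅, B = {1}, Y = {1}; then 1 ∈ (B ∩ Y) ∖ T but 1 ∉ (T ∩ B) ∪ (B ∖ Y).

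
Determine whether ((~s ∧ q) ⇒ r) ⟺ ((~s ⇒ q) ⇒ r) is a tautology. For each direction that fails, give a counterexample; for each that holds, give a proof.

(⇒) fails; (⇐) holds.

[⇒] This fails. Under s = T, r = F, q = F, the left side is true but the right side is false.

[⇐] Assume the antecedent. If r is true, (~s ∧ q) ⇒ r reduces to true regardless of the other variables. If r is false, the antecedent forces (s = F, r = F, q = F), and (~s ∧ q) ⇒ r holds there. Either way (~s ∧ q) ⇒ r holds.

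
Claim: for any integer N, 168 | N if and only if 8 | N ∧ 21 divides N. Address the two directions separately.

Both directions hold.

(→) If 168 ∣ N, write N = 168q. Since 168 = 21·8, N = 8·(21q), so 8 ∣ N; and since 168 = 8·21, N = 21·(8q), so 21 ∣ N.

(←) Suppose 8 ∣ N and 21 ∣ N. Any common multiple of 8 and 21 is a multiple of their lcm; here gcd(8, 21) = 1, so lcm(8, 21) = 8·21 = 168, so 168 ∣ N.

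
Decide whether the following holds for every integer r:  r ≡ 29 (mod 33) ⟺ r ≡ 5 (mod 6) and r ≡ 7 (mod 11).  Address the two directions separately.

(⇒) fails; (⇐) holds.

[⇒] This fails: r = 62 gives 62 ≡ 29 (mod 33) but 62 ≡ 2 (mod 6), so the conjunction on the right does not hold.

[⇐] Conversely, if r ≡ 5 (mod 6) and r ≡ 7 (mod 11), then by the Chinese remainder theorem r ≡ 29 (mod 66). Since 29 ≡ 29 (mod 33) and 33 ∣ 66, we get r ≡ 29 (mod 33).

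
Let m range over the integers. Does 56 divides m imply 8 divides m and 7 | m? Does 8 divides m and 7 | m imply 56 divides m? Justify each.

(←) Suppose 8 ∣ m and 7 ∣ m. Any common multiple of 8 and 7 is a multiple of their lcm; here gcd(8, 7) = 1, so lcm(8, 7) = 8·7 = 56, so 56 ∣ m.

(→) If 56 ∣ m, write m = 56q. Since 56 = 7·8, m = 8·(7q), so 8 ∣ m; and since 56 = 8·7, m = 7·(8q), so 7 ∣ m.

Both directions hold; the statement is true.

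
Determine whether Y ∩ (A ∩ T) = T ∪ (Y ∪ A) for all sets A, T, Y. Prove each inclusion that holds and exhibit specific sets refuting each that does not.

Forward inclusion. Let x ∈ Y ∩ (A ∩ T). Then x ∈ A ∩ T ∩ Y, from which x ∈ T ∪ (Y ∪ A).

Reverse inclusion. This inclusion fails. Take A = {1}, T = ∅, Y = ∅; then 1 ∈ T ∪ (Y ∪ A) but 1 ∉ Y ∩ (A ∩ T).

(⊆) holds; (⊇) fails.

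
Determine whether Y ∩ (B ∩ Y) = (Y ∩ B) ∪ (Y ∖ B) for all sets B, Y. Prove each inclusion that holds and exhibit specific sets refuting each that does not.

(⊆) holds; (⊇) fails.

(⊆) Let x ∈ Y ∩ (B ∩ Y). Then x ∈ B ∩ Y, from which x ∈ (Y ∩ B) ∪ (Y ∖ B).

(⊇) This inclusion fails. Take B = ∅, Y = {1}; then 1 ∈ (Y ∩ B) ∪ (Y ∖ B) but 1 ∉ Y ∩ (B ∩ Y).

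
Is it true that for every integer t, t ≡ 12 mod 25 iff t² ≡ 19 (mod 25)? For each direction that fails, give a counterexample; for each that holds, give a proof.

The forward direction holds; the converse fails.

(⟹) Suppose t ≡ 12 mod 25. Write t = 25j + 12. Then (25j + 12)² = 625j² + 600j + 144 = 25(25j² + 24j + 5) + 19, so t² ≡ 19 (mod 25).

(⟸) This fails: take t = 13. Then 13² = 169 ≡ 19 (mod 25), yet 13 ≡ 13 (mod 25), not 12.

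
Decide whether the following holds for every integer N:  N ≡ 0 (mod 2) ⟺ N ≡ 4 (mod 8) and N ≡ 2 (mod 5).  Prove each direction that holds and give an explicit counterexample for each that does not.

(←) If N ≡ 4 (mod 8) and N ≡ 2 (mod 5), then by the Chinese remainder theorem N ≡ 12 (mod 40). Since 12 ≡ 0 (mod 2) and 2 ∣ 40, we get N ≡ 0 (mod 2).

(→) This fails: N = 0 gives 0 ≡ 0 (mod 2) but 0 ≡ 0 (mod 8), so the conjunction on the right does not hold.

Only the reverse direction holds.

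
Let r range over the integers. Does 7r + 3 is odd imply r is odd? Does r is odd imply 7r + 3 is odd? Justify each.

Neither direction holds.

(⟹) This fails: r = 4 gives 7r + 3 = 31, which is odd, but 4 is even, not odd.

(⟸) This also fails: r = 3 is odd, but 7r + 3 = 24 is even, not odd.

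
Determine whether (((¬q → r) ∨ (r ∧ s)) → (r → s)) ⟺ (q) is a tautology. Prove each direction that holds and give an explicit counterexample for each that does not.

(⟹) This fails. Under s = F, r = F, q = F, the left side is true but the right side is false.

(⟸) This fails. Under s = F, r = T, q = T, the left side is false but the right side is true.

Both directions fail.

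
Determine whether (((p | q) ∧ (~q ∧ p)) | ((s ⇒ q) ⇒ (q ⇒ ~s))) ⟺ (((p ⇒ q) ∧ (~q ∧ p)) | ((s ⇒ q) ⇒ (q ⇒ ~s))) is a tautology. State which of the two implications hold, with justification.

The biconditional holds.

[⇒] Assume the antecedent. If q is true, the antecedent forces (q = T, s = F, p = F) or (q = T, s = F, p = T), and the consequent holds there. If q is false, the consequent reduces to true regardless of the other variables. Either way the consequent holds.

[⇐] Assume the antecedent. If q is true, the antecedent forces (q = T, s = F, p = F) or (q = T, s = F, p = T), and the consequent holds there. If q is false, the consequent reduces to true regardless of the other variables. Either way the consequent holds.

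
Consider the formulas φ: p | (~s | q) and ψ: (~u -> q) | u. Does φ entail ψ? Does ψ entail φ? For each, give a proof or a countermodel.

Both directions fail.

(⇒) This fails. Under q = F, u = F, p = F, s = F, the left side is true but the right side is false.

(⇐) This fails. Under q = F, u = T, p = F, s = T, the left side is false but the right side is true.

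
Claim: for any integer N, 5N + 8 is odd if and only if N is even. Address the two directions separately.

Forward direction. This fails: N = 1 gives 5N + 8 = 13, which is odd, but 1 is odd, not even.

Converse. This also fails: N = 4 is even, but 5N + 8 = 28 is even, not odd.

Neither implication holds.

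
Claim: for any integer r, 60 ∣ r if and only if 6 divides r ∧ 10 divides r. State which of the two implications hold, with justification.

[⇒] If 60 ∣ r, write r = 60q. Since 60 = 10·6, r = 6·(10q), so 6 ∣ r; and since 60 = 6·10, r = 10·(6q), so 10 ∣ r.

[⇐] This fails: take r = 30. Both 6 ∣ 30 and 10 ∣ 30, yet 30 is not a multiple of 60 (since 30 = 0·60 + 30), so 60 ∤ 30.

Only the forward direction holds.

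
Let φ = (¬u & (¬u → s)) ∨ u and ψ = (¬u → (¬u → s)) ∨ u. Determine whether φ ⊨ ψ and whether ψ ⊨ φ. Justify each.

Both implications hold.

Forward direction. Assume the antecedent. If u is true, (¬u → (¬u → s)) ∨ u reduces to true regardless of the other variables. If u is false, the antecedent forces (u = F, s = T), and (¬u → (¬u → s)) ∨ u holds there. Either way (¬u → (¬u → s)) ∨ u holds.

Converse. Assume the antecedent. If u is true, (¬u & (¬u → s)) ∨ u reduces to true regardless of the other variables. If u is false, the antecedent forces (u = F, s = T), and (¬u & (¬u → s)) ∨ u holds there. Either way (¬u & (¬u → s)) ∨ u holds.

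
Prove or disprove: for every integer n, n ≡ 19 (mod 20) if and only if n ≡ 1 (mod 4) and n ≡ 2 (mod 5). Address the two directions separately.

Both directions fail.

[⇒] This fails: n = 19 gives 19 ≡ 19 (mod 20) but 19 ≡ 3 (mod 4), so the conjunction on the right does not hold.

[⇐] This fails: n = 17 satisfies both congruences on the right (17 ≡ 1 mod 4 and 17 ≡ 2 mod 5) yet 17 ≡ 17 (mod 20), not 19.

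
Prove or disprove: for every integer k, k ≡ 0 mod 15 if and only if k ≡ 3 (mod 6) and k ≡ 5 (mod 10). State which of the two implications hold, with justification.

(⇒) fails; (⇐) holds.

(⇐) If k ≡ 3 (mod 6) and k ≡ 5 (mod 10), then by the Chinese remainder theorem k ≡ 15 (mod 30). Since 15 ≡ 0 (mod 15) and 15 ∣ 30, we get k ≡ 0 (mod 15).

(⇒) This fails: k = 0 gives 0 ≡ 0 (mod 15) but 0 ≡ 0 (mod 6), so the conjunction on the right does not hold.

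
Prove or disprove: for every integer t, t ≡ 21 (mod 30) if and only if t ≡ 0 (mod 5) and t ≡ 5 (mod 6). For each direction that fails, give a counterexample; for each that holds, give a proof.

Neither implication holds.

Forward direction. This fails: t = 21 gives 21 ≡ 21 (mod 30) but 21 ≡ 1 (mod 5), so the conjunction on the right does not hold.

Converse. This fails: t = 5 satisfies both congruences on the right (5 ≡ 0 mod 5 and 5 ≡ 5 mod 6) yet 5 ≡ 5 (mod 30), not 21.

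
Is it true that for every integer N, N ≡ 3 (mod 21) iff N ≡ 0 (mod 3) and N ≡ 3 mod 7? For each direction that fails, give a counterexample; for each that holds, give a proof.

Both directions hold; the statement is true.

[⇒] Suppose N ≡ 3 (mod 21); write N = 21j + 3. Since 3 ∣ 21, reducing mod 3 gives N ≡ 3 ≡ 0 (mod 3); since 7 ∣ 21, reducing mod 7 gives N ≡ 3 (mod 7).

[⇐] Conversely, if N ≡ 0 (mod 3) and N ≡ 3 (mod 7), then by the Chinese remainder theorem N ≡ 3 (mod 21). This is exactly N ≡ 3 (mod 21).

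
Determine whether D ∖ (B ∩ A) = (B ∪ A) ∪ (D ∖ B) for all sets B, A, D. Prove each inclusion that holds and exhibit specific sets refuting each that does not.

(⊆) Let x ∈ D ∖ (B ∩ A). Then either x ∈ D and x ∉ B, A; or x ∈ B ∩ D and x ∉ A; or x ∈ A ∩ D and x ∉ B. In each case x ∈ (B ∪ A) ∪ (D ∖ B), so D ∖ (B ∩ A) ⊆ (B ∪ A) ∪ (D ∖ B).

(⊇) This inclusion fails. Take B = {1}, A = ∅, D = ∅; then 1 ∈ (B ∪ A) ∪ (D ∖ B) but 1 ∉ D ∖ (B ∩ A).

(⊆) holds; (⊇) fails.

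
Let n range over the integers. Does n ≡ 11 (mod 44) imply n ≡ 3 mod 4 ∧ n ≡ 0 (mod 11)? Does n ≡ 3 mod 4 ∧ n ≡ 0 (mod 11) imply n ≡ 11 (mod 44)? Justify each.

Equivalent; both directions hold.

(⇒) Suppose n ≡ 11 (mod 44); write n = 44j + 11. Since 4 ∣ 44, reducing mod 4 gives n ≡ 11 ≡ 3 (mod 4); since 11 ∣ 44, reducing mod 11 gives n ≡ 11 ≡ 0 (mod 11).

(⇐) Conversely, if n ≡ 3 (mod 4) and n ≡ 0 (mod 11), then by the Chinese remainder theorem n ≡ 11 (mod 44). This is exactly n ≡ 11 (mod 44).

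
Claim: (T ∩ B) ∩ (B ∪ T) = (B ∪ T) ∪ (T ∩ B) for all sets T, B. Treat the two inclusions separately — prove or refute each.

(⟸) This inclusion fails. Take T = {1}, B = ∅; then 1 ∈ (B ∪ T) ∪ (T ∩ B) but 1 ∉ (T ∩ B) ∩ (B ∪ T).

(⟹) Let x ∈ (T ∩ B) ∩ (B ∪ T). Then x ∈ T ∩ B, from which x ∈ (B ∪ T) ∪ (T ∩ B).

Only the forward inclusion holds.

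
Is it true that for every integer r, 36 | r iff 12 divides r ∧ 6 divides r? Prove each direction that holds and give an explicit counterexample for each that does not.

(⟹) If 36 ∣ r, write r = 36q. Since 36 = 3·12, r = 12·(3q), so 12 ∣ r; and since 36 = 6·6, r = 6·(6q), so 6 ∣ r.

(⟸) This fails: take r = 12. Both 12 ∣ 12 and 6 ∣ 12, yet 12 is not a multiple of 36 (since 12 = 0·36 + 12), so 36 ∤ 12.

Not equivalent: only (⇒) holds.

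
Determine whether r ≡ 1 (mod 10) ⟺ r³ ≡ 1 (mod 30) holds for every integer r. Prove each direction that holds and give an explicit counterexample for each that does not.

(⇐) The residues r modulo 30 with r³ ≡ 1 (mod 30) are exactly {1}, and each is ≡ 1 (mod 10).

(⇒) This fails: take r = 11. Then 11 ≡ 1 (mod 10), but 11³ = 1331 ≡ 11 (mod 30), not 1.

The forward direction fails; the converse holds.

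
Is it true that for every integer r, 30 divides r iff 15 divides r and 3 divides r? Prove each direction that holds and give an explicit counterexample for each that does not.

Only the forward implication holds.

(←) This fails: take r = 15. Both 15 ∣ 15 and 3 ∣ 15, yet 15 is not a multiple of 30 (since 15 = 0·30 + 15), so 30 ∤ 15.

(→) If 30 ∣ r, write r = 30q. Since 30 = 2·15, r = 15·(2q), so 15 ∣ r; and since 30 = 10·3, r = 3·(10q), so 3 ∣ r.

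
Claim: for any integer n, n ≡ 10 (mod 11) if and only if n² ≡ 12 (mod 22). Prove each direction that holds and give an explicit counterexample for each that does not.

[⇒] This fails: take n = 21. Then 21 ≡ 10 (mod 11), but 21² = 441 ≡ 1 (mod 22), not 12.

[⇐] This fails: take n = 12. Then 12² = 144 ≡ 12 (mod 22), yet 12 ≡ 1 (mod 11), not 10.

Neither direction holds.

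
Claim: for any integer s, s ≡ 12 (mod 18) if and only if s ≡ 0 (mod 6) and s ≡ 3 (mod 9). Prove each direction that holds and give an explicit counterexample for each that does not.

(←) If s ≡ 0 (mod 6) and s ≡ 3 (mod 9), then by the Chinese remainder theorem s ≡ 12 (mod 18). This is exactly s ≡ 12 (mod 18).

(→) Suppose s ≡ 12 (mod 18); write s = 18j + 12. Since 6 ∣ 18, reducing mod 6 gives s ≡ 12 ≡ 0 (mod 6); since 9 ∣ 18, reducing mod 9 gives s ≡ 12 ≡ 3 (mod 9).

Both implications hold.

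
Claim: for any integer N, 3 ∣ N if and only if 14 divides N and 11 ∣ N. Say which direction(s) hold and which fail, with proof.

(⇒) This fails: take N = 3. Certainly 3 ∣ 3, but 14 ∤ 3.

(⇐) This fails: take N = 154. Both 14 ∣ 154 and 11 ∣ 154, yet 154 is not a multiple of 3 (since 154 = 51·3 + 1), so 3 ∤ 154.

(⇒) fails and (⇐) fails.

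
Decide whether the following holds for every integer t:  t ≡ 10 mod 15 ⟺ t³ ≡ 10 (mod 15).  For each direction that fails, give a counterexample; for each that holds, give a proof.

(←) Suppose t³ ≡ 10 (mod 15). The only residue r in {0, …, 14} with r³ ≡ 10 (mod 15) is r = 10, so t ≡ 10 (mod 15).

(→) Suppose t ≡ 10 mod 15. Write t = 15j + 10. Then (15j + 10)³ = 3375j³ + 6750j² + 4500j + 1000 = 15(225j³ + 450j² + 300j + 66) + 10, so t³ ≡ 10 (mod 15).

Both directions hold; the statement is true.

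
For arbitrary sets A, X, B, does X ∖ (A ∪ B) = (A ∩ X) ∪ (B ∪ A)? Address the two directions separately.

Neither inclusion holds.

(⊆) This inclusion fails. Take A = ∅, X = {1}, B = ∅; then 1 ∈ X ∖ (A ∪ B) but 1 ∉ (A ∩ X) ∪ (B ∪ A).

(⊇) This inclusion fails. Take A = {1}, X = ∅, B = ∅; then 1 ∈ (A ∩ X) ∪ (B ∪ A) but 1 ∉ X ∖ (A ∪ B).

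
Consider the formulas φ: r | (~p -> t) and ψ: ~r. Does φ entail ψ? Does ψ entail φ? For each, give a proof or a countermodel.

Neither direction holds.

Forward direction. This fails. Under r = T, t = F, p = F, the left side is true but the right side is false.

Converse. This fails. Under r = F, t = F, p = F, the left side is false but the right side is true.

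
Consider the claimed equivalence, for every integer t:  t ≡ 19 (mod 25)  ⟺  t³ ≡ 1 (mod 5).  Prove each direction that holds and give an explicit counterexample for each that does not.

(⟹) This fails: take t = 19. Then 19 ≡ 19 (mod 25), but 19³ = 6859 ≡ 4 (mod 5), not 1.

(⟸) This fails: take t = 1. Then 1³ = 1 ≡ 1 (mod 5), yet 1 ≡ 1 (mod 25), not 19.

Both directions fail.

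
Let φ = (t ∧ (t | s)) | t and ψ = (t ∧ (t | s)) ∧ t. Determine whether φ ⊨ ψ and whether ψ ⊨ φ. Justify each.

Both directions hold; the statement is true.

Forward direction. Assume the antecedent. If s is true, the antecedent forces (s = T, t = T), and (t ∧ (t | s)) ∧ t holds there. If s is false, the antecedent forces (s = F, t = T), and (t ∧ (t | s)) ∧ t holds there. Either way (t ∧ (t | s)) ∧ t holds.

Converse. Assume the antecedent. If s is true, the antecedent forces (s = T, t = T), and (t ∧ (t | s)) | t holds there. If s is false, the antecedent forces (s = F, t = T), and (t ∧ (t | s)) | t holds there. Either way (t ∧ (t | s)) | t holds.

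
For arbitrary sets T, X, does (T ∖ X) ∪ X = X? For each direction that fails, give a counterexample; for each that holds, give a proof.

Forward inclusion. This inclusion fails. Take T = {1}, X = ∅; then 1 ∈ (T ∖ X) ∪ X but 1 ∉ X.

Reverse inclusion. Let x ∈ X. Then either x ∈ X and x ∉ T; or x ∈ T ∩ X. In each case x ∈ (T ∖ X) ∪ X, so X ⊆ (T ∖ X) ∪ X.

(⊆) fails; (⊇) holds.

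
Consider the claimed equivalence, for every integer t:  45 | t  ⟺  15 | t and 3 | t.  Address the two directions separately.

Only the forward implication holds.

(←) This fails: take t = 15. Both 15 ∣ 15 and 3 ∣ 15, yet 15 is not a multiple of 45 (since 15 = 0·45 + 15), so 45 ∤ 15.

(→) If 45 ∣ t, write t = 45q. Since 45 = 3·15, t = 15·(3q), so 15 ∣ t; and since 45 = 15·3, t = 3·(15q), so 3 ∣ t.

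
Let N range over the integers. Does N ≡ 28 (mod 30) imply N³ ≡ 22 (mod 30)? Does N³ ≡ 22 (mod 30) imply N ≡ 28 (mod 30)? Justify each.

The biconditional holds.

Forward direction. Suppose N ≡ 28 (mod 30). Write N = 30j + 28. Then (30j + 28)³ = 27000j³ + 75600j² + 70560j + 21952 = 30(900j³ + 2520j² + 2352j + 731) + 22, so N³ ≡ 22 (mod 30).

Converse. Suppose N³ ≡ 22 (mod 30). The only residue r in {0, …, 29} with r³ ≡ 22 (mod 30) is r = 28, so N ≡ 28 (mod 30).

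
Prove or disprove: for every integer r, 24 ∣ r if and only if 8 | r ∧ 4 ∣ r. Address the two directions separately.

[⇒] If 24 ∣ r, write r = 24q. Since 24 = 3·8, r = 8·(3q), so 8 ∣ r; and since 24 = 6·4, r = 4·(6q), so 4 ∣ r.

[⇐] This fails: take r = 8. Both 8 ∣ 8 and 4 ∣ 8, yet 8 is not a multiple of 24 (since 8 = 0·24 + 8), so 24 ∤ 8.

Only the forward direction holds.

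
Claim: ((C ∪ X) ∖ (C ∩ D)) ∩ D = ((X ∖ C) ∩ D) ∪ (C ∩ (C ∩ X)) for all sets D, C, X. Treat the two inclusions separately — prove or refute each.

Only the forward inclusion holds.

(⊆) Let x ∈ ((C ∪ X) ∖ (C ∩ D)) ∩ D. Then x ∈ D ∩ X and x ∉ C, from which x ∈ ((X ∖ C) ∩ D) ∪ (C ∩ (C ∩ X)).

(⊇) This inclusion fails. Take D = ∅, C = {1}, X = {1}; then 1 ∈ ((X ∖ C) ∩ D) ∪ (C ∩ (C ∩ X)) but 1 ∉ ((C ∪ X) ∖ (C ∩ D)) ∩ D.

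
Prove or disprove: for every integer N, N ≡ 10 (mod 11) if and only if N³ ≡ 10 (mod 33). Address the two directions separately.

Only the reverse direction holds.

(→) This fails: take N = 21. Then 21 ≡ 10 (mod 11), but 21³ = 9261 ≡ 21 (mod 33), not 10.

(←) Conversely, the residues r modulo 33 with r³ ≡ 10 (mod 33) are exactly {10}, and each is ≡ 10 (mod 11).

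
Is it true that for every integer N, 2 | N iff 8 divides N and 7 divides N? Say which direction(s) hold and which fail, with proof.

Not equivalent: only (⇐) holds.

Converse. Suppose 8 ∣ N and 7 ∣ N. Any common multiple of 8 and 7 is a multiple of their lcm; here gcd(8, 7) = 1, so lcm(8, 7) = 8·7 = 56, so 56 ∣ N. Since 2 ∣ 56, it follows that 2 ∣ N.

Forward direction. This fails: take N = 2. Certainly 2 ∣ 2, but 8 ∤ 2.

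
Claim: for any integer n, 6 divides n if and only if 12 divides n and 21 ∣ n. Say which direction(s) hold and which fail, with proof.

Not equivalent: only (⇐) holds.

Forward direction. This fails: take n = 6. Certainly 6 ∣ 6, but 12 ∤ 6.

Converse. Suppose 12 ∣ n and 21 ∣ n. Any common multiple of 12 and 21 is a multiple of their lcm; here lcm(12, 21) = 12·21/gcd(12, 21) = 252/3 = 84, so 84 ∣ n. Since 6 ∣ 84, it follows that 6 ∣ n.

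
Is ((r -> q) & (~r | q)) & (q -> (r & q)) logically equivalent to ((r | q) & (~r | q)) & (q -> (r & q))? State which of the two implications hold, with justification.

Only the converse holds.

(→) This fails. Under q = F, r = F, the left side is true but the right side is false.

(←) Assume the antecedent. If q is true, the antecedent forces (q = T, r = T), and the consequent holds there. If q is false, the antecedent cannot hold. Either way the consequent holds.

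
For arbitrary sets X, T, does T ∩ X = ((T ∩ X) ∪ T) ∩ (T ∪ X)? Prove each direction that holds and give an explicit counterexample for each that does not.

(⊆) Let x ∈ T ∩ X. Then x ∈ X ∩ T, from which x ∈ ((T ∩ X) ∪ T) ∩ (T ∪ X).

(⊇) This inclusion fails. Take X = ∅, T = {1}; then 1 ∈ ((T ∩ X) ∪ T) ∩ (T ∪ X) but 1 ∉ T ∩ X.

The sets are not equal: only the forward inclusion holds.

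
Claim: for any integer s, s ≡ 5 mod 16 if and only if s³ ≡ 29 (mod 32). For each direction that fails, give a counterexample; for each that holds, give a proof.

(⇒) fails; (⇐) holds.

(⟹) This fails: take s = 21. Then 21 ≡ 5 (mod 16), but 21³ = 9261 ≡ 13 (mod 32), not 29.

(⟸) Conversely, the residues r modulo 32 with r³ ≡ 29 (mod 32) are exactly {5}, and each is ≡ 5 (mod 16).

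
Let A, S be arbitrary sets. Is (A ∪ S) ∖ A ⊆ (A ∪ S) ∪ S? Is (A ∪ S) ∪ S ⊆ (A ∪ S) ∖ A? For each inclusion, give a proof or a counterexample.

The sets are not equal: only the forward inclusion holds.

(⊆) Let x ∈ (A ∪ S) ∖ A. Then x ∈ S and x ∉ A, from which x ∈ (A ∪ S) ∪ S.

(⊇) This inclusion fails. Take A = {1}, S = ∅; then 1 ∈ (A ∪ S) ∪ S but 1 ∉ (A ∪ S) ∖ A.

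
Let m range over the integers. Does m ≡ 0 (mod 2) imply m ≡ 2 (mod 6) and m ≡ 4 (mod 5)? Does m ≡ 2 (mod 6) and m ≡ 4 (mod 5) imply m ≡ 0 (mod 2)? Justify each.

Not equivalent: only (⇐) holds.

(⇒) This fails: m = 0 gives 0 ≡ 0 (mod 2) but 0 ≡ 0 (mod 6), so the conjunction on the right does not hold.

(⇐) Conversely, if m ≡ 2 (mod 6) and m ≡ 4 (mod 5), then by the Chinese remainder theorem m ≡ 14 (mod 30). Since 14 ≡ 0 (mod 2) and 2 ∣ 30, we get m ≡ 0 (mod 2).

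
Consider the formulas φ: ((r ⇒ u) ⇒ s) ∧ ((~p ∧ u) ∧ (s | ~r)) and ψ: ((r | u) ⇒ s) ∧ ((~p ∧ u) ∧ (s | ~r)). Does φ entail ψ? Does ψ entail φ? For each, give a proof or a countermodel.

Both directions hold; the statement is true.

(⇒) Assume the antecedent. If u is true, the antecedent forces (u = T, s = T, p = F, r = F) or (u = T, s = T, p = F, r = T), and the consequent holds there. If u is false, the antecedent cannot hold. Either way the consequent holds.

(⇐) Assume the antecedent. If u is true, the antecedent forces (u = T, s = T, p = F, r = F) or (u = T, s = T, p = F, r = T), and the consequent holds there. If u is false, the antecedent cannot hold. Either way the consequent holds.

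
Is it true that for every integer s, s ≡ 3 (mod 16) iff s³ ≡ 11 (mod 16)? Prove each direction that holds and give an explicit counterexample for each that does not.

(⟹) Suppose s ≡ 3 (mod 16). Write s = 16j + 3. Then (16j + 3)³ = 4096j³ + 2304j² + 432j + 27 = 16(256j³ + 144j² + 27j + 1) + 11, so s³ ≡ 11 (mod 16).

(⟸) Conversely, suppose s³ ≡ 11 (mod 16). The only residue r in {0, …, 15} with r³ ≡ 11 (mod 16) is r = 3, so s ≡ 3 (mod 16).

The biconditional holds.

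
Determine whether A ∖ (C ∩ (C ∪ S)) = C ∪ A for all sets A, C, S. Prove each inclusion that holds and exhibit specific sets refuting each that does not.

(⊆) Let x ∈ A ∖ (C ∩ (C ∪ S)). Then either x ∈ A and x ∉ C, S; or x ∈ A ∩ S and x ∉ C. In each case x ∈ C ∪ A, so A ∖ (C ∩ (C ∪ S)) ⊆ C ∪ A.

(⊇) This inclusion fails. Take A = ∅, C = {1}, S = ∅; then 1 ∈ C ∪ A but 1 ∉ A ∖ (C ∩ (C ∪ S)).

The sets are not equal: only the forward inclusion holds.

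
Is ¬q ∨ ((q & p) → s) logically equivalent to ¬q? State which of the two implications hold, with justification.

(⟸) Assume the antecedent. If q is true, the antecedent cannot hold. If q is false, ¬q ∨ ((q & p) → s) reduces to true regardless of the other variables. Either way ¬q ∨ ((q & p) → s) holds.

(⟹) This fails. Under q = T, p = F, s = F, the left side is true but the right side is false.

(⇒) fails; (⇐) holds.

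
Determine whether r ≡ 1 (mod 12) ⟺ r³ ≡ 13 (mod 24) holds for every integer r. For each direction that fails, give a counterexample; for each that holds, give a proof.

(⟹) This fails: take r = 1. Then 1 ≡ 1 (mod 12), but 1³ = 1 ≡ 1 (mod 24), not 13.

(⟸) Conversely, the residues r modulo 24 with r³ ≡ 13 (mod 24) are exactly {13}, and each is ≡ 1 (mod 12).

Not equivalent: only (⇐) holds.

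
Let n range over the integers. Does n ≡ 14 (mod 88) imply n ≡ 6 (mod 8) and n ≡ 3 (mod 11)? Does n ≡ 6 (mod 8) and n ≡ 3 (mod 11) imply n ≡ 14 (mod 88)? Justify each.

Equivalent; both directions hold.

[⇒] Suppose n ≡ 14 (mod 88); write n = 88j + 14. Since 8 ∣ 88, reducing mod 8 gives n ≡ 14 ≡ 6 (mod 8); since 11 ∣ 88, reducing mod 11 gives n ≡ 14 ≡ 3 (mod 11).

[⇐] Conversely, if n ≡ 6 (mod 8) and n ≡ 3 (mod 11), then by the Chinese remainder theorem n ≡ 14 (mod 88). This is exactly n ≡ 14 (mod 88).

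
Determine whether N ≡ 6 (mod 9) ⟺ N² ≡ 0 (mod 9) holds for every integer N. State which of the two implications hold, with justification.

(⇐) This fails: take N = 0. Then 0² = 0 ≡ 0 (mod 9), yet 0 ≡ 0 (mod 9), not 6.

(⇒) Suppose N ≡ 6 (mod 9). Write N = 9j + 6. Then (9j + 6)² = 81j² + 108j + 36 = 9(9j² + 12j + 4) + 0, so N² ≡ 0 (mod 9).

Not equivalent: only (⇒) holds.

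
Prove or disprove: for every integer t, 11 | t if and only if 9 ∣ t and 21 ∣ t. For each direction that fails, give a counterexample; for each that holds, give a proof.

(⇒) fails and (⇐) fails.

(→) This fails: take t = 11. Certainly 11 ∣ 11, but 9 ∤ 11.

(←) This fails: take t = 63. Both 9 ∣ 63 and 21 ∣ 63, yet 63 is not a multiple of 11 (since 63 = 5·11 + 8), so 11 ∤ 63.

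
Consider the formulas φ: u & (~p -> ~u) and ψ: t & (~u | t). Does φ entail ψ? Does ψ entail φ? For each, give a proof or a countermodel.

(⇒) This fails. Under p = T, u = T, t = F, the left side is true but the right side is false.

(⇐) This fails. Under p = F, u = F, t = T, the left side is false but the right side is true.

(⇒) fails and (⇐) fails.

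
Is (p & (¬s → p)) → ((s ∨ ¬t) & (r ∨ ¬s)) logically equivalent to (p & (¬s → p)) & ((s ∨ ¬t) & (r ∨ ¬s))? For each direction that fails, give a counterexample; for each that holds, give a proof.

(→) This fails. Under r = F, t = F, s = F, p = F, the left side is true but the right side is false.

(←) Assume the antecedent. If s is true, the antecedent forces (r = T, t = F, s = T, p = T) or (r = T, t = T, s = T, p = T), and the consequent holds there. If s is false, the antecedent forces (r = F, t = F, s = F, p = T) or (r = T, t = F, s = F, p = T), and the consequent holds there. Either way the consequent holds.

Only the converse holds.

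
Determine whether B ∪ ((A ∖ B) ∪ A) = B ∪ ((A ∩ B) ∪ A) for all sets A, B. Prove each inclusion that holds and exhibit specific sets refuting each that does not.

(⟹) Let x ∈ B ∪ ((A ∖ B) ∪ A). Then either x ∈ A and x ∉ B; or x ∈ B and x ∉ A; or x ∈ A ∩ B. In each case x ∈ B ∪ ((A ∩ B) ∪ A), so B ∪ ((A ∖ B) ∪ A) ⊆ B ∪ ((A ∩ B) ∪ A).

(⟸) Let x ∈ B ∪ ((A ∩ B) ∪ A). Then either x ∈ A and x ∉ B; or x ∈ B and x ∉ A; or x ∈ A ∩ B. In each case x ∈ B ∪ ((A ∖ B) ∪ A), so B ∪ ((A ∩ B) ∪ A) ⊆ B ∪ ((A ∖ B) ∪ A).

Both inclusions hold; the sets are equal.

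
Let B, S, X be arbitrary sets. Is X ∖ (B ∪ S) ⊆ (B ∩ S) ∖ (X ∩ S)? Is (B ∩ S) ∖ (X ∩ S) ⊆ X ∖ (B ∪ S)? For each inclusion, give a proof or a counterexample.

(⊆) This inclusion fails. Take B = ∅, S = ∅, X = {1}; then 1 ∈ X ∖ (B ∪ S) but 1 ∉ (B ∩ S) ∖ (X ∩ S).

(⊇) This inclusion fails. Take B = {1}, S = {1}, X = ∅; then 1 ∈ (B ∩ S) ∖ (X ∩ S) but 1 ∉ X ∖ (B ∪ S).

(⊆) fails and (⊇) fails.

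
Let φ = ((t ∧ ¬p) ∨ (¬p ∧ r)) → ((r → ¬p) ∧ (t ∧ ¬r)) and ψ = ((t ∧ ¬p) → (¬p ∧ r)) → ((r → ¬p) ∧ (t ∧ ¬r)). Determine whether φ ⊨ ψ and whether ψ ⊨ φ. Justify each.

The forward direction fails; the converse holds.

(⇒) This fails. Under r = F, p = F, t = F, the left side is true but the right side is false.

(⇐) Assume the antecedent. If r is true, the antecedent cannot hold. If r is false, the consequent reduces to true regardless of the other variables. Either way the consequent holds.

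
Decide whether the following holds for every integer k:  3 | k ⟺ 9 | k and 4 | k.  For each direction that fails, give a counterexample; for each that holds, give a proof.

The forward direction fails; the converse holds.

Forward direction. This fails: take k = 3. Certainly 3 ∣ 3, but 9 ∤ 3.

Converse. Suppose 9 ∣ k and 4 ∣ k. Any common multiple of 9 and 4 is a multiple of their lcm; here gcd(9, 4) = 1, so lcm(9, 4) = 9·4 = 36, so 36 ∣ k. Since 3 ∣ 36, it follows that 3 ∣ k.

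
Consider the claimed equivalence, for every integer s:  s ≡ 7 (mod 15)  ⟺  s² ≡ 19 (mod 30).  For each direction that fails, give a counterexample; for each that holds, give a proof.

(⇒) This fails: take s = 22. Then 22 ≡ 7 (mod 15), but 22² = 484 ≡ 4 (mod 30), not 19.

(⇐) This fails: take s = 13. Then 13² = 169 ≡ 19 (mod 30), yet 13 ≡ 13 (mod 15), not 7.

Both directions fail.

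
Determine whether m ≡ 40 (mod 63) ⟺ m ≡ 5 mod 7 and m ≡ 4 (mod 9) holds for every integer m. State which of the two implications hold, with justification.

The biconditional holds.

(⇒) Suppose m ≡ 40 (mod 63); write m = 63j + 40. Since 7 ∣ 63, reducing mod 7 gives m ≡ 40 ≡ 5 (mod 7); since 9 ∣ 63, reducing mod 9 gives m ≡ 40 ≡ 4 (mod 9).

(⇐) Conversely, if m ≡ 5 (mod 7) and m ≡ 4 (mod 9), then by the Chinese remainder theorem m ≡ 40 (mod 63). This is exactly m ≡ 40 (mod 63).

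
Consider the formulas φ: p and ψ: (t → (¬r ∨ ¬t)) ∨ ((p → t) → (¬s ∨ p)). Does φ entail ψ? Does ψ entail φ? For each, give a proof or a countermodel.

The forward direction holds; the converse fails.

(⟹) Assume the antecedent. If p is true, the consequent reduces to true regardless of the other variables. If p is false, the antecedent cannot hold. Either way the consequent holds.

(⟸) This fails. Under p = F, t = F, r = F, s = F, the left side is false but the right side is true.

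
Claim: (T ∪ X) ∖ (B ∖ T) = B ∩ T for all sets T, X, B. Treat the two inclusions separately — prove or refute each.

Forward inclusion. This inclusion fails. Take T = {1}, X = ∅, B = ∅; then 1 ∈ (T ∪ X) ∖ (B ∖ T) but 1 ∉ B ∩ T.

Reverse inclusion. Let x ∈ B ∩ T. Then either x ∈ T ∩ B and x ∉ X; or x ∈ T ∩ X ∩ B. In each case x ∈ (T ∪ X) ∖ (B ∖ T), so B ∩ T ⊆ (T ∪ X) ∖ (B ∖ T).

(⊆) fails; (⊇) holds.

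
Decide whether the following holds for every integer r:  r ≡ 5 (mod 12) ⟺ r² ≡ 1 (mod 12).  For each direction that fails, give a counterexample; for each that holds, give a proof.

[⇒] Suppose r ≡ 5 (mod 12). Write r = 12j + 5. Then (12j + 5)² = 144j² + 120j + 25 = 12(12j² + 10j + 2) + 1, so r² ≡ 1 (mod 12).

[⇐] This fails: take r = 1. Then 1² = 1 ≡ 1 (mod 12), yet 1 ≡ 1 (mod 12), not 5.

Only the forward implication holds.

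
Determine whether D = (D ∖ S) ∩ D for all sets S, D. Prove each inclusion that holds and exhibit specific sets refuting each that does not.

Only the reverse inclusion holds.

Forward inclusion. This inclusion fails. Take S = {1}, D = {1}; then 1 ∈ D but 1 ∉ (D ∖ S) ∩ D.

Reverse inclusion. Let x ∈ (D ∖ S) ∩ D. Then x ∈ D and x ∉ S, from which x ∈ D.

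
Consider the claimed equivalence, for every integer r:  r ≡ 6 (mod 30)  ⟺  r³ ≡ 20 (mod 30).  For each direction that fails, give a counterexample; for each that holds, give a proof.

Neither implication holds.

Forward direction. This fails: take r = 6. Then 6 ≡ 6 (mod 30), but 6³ = 216 ≡ 6 (mod 30), not 20.

Converse. This fails: take r = 20. Then 20³ = 8000 ≡ 20 (mod 30), yet 20 ≡ 20 (mod 30), not 6.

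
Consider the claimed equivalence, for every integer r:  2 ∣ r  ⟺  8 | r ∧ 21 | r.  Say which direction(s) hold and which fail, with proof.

The forward direction fails; the converse holds.

[⇐] Suppose 8 ∣ r and 21 ∣ r. Any common multiple of 8 and 21 is a multiple of their lcm; here gcd(8, 21) = 1, so lcm(8, 21) = 8·21 = 168, so 168 ∣ r. Since 2 ∣ 168, it follows that 2 ∣ r.

[⇒] This fails: take r = 2. Certainly 2 ∣ 2, but 8 ∤ 2.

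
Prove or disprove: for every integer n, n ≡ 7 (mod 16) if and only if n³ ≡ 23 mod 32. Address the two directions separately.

The forward direction fails; the converse holds.

(⇒) This fails: take n = 23. Then 23 ≡ 7 (mod 16), but 23³ = 12167 ≡ 7 (mod 32), not 23.

(⇐) Conversely, the residues r modulo 32 with r³ ≡ 23 (mod 32) are exactly {7}, and each is ≡ 7 (mod 16).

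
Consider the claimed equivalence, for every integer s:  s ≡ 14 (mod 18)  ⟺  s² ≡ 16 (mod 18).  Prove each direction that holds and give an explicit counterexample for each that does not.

Converse. This fails: take s = 4. Then 4² = 16 ≡ 16 (mod 18), yet 4 ≡ 4 (mod 18), not 14.

Forward direction. Suppose s ≡ 14 (mod 18). Write s = 18j + 14. Then (18j + 14)² = 324j² + 504j + 196 = 18(18j² + 28j + 10) + 16, so s² ≡ 16 (mod 18).

Only the forward direction holds.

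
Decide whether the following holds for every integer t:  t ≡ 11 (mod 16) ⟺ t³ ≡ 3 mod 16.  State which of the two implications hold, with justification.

(→) Suppose t ≡ 11 (mod 16). Write t = 16j + 11. Then (16j + 11)³ = 4096j³ + 8448j² + 5808j + 1331 = 16(256j³ + 528j² + 363j + 83) + 3, so t³ ≡ 3 (mod 16).

(←) Conversely, suppose t³ ≡ 3 (mod 16). The only residue r in {0, …, 15} with r³ ≡ 3 (mod 16) is r = 11, so t ≡ 11 (mod 16).

Both directions hold; the statement is true.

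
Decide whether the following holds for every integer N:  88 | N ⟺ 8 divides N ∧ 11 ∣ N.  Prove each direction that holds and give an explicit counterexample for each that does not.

Forward direction. If 88 ∣ N, write N = 88q. Since 88 = 11·8, N = 8·(11q), so 8 ∣ N; and since 88 = 8·11, N = 11·(8q), so 11 ∣ N.

Converse. Suppose 8 ∣ N and 11 ∣ N. Any common multiple of 8 and 11 is a multiple of their lcm; here gcd(8, 11) = 1, so lcm(8, 11) = 8·11 = 88, so 88 ∣ N.

Equivalent; both directions hold.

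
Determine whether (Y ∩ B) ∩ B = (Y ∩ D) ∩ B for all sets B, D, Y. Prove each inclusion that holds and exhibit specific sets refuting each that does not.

(⟹) This inclusion fails. Take B = {1}, D = ∅, Y = {1}; then 1 ∈ (Y ∩ B) ∩ B but 1 ∉ (Y ∩ D) ∩ B.

(⟸) Let x ∈ (Y ∩ D) ∩ B. Then x ∈ B ∩ D ∩ Y, from which x ∈ (Y ∩ B) ∩ B.

(⊆) fails; (⊇) holds.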